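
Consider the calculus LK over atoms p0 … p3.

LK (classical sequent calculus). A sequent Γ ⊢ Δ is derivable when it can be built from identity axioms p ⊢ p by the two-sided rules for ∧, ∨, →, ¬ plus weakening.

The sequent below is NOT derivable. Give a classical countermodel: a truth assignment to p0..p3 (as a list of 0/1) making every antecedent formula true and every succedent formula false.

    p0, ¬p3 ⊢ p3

Search for a countermodel by truth-table:
  v=0000: Γ:[p0=F, ¬p3=T] Δ:[p3=F] refutes=False
  v=0001: Γ:[p0=F, ¬p3=F] Δ:[p3=T] refutes=False
  v=0010: Γ:[p0=F, ¬p3=T] Δ:[p3=F] refutes=False
  v=0011: Γ:[p0=F, ¬p3=F] Δ:[p3=T] refutes=False
  v=0100: Γ:[p0=F, ¬p3=T] Δ:[p3=F] refutes=False
  v=0101: Γ:[p0=F, ¬p3=F] Δ:[p3=T] refutes=False
  v=0110: Γ:[p0=F, ¬p3=T] Δ:[p3=F] refutes=False
  v=0111: Γ:[p0=F, ¬p3=F] Δ:[p3=T] refutes=False
  v=1000: Γ:[p0=T, ¬p3=T] Δ:[p3=F] refutes=True  ← countermodel

Result: [1, 0, 0, 0]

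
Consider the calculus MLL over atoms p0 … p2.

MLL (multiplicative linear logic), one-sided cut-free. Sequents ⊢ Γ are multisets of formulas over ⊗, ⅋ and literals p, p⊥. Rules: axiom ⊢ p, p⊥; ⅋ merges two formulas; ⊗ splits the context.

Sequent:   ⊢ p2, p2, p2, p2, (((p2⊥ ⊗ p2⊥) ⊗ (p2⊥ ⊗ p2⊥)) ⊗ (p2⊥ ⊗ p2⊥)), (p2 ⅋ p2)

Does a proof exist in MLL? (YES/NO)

Proof tree:
[⅋]  ⊢ p2, p2, p2, p2, (((p2⊥ ⊗ p2⊥) ⊗ (p2⊥ ⊗ p2⊥)) ⊗ (p2⊥ ⊗ p2⊥)), (p2 ⅋ p2)
  [⊗]  ⊢ p2, p2, p2, p2, p2, p2, (((p2⊥ ⊗ p2⊥) ⊗ (p2⊥ ⊗ p2⊥)) ⊗ (p2⊥ ⊗ p2⊥))
    [⊗]  ⊢ p2, p2, p2, p2, ((p2⊥ ⊗ p2⊥) ⊗ (p2⊥ ⊗ p2⊥))
      [⊗]  ⊢ p2, p2, (p2⊥ ⊗ p2⊥)
        [Ax]  ⊢ p2, p2⊥
        [Ax]  ⊢ p2, p2⊥
      [⊗]  ⊢ p2, p2, (p2⊥ ⊗ p2⊥)
        [Ax]  ⊢ p2, p2⊥
        [Ax]  ⊢ p2, p2⊥
    [⊗]  ⊢ p2, p2, (p2⊥ ⊗ p2⊥)
      [Ax]  ⊢ p2, p2⊥
      [Ax]  ⊢ p2, p2⊥

Result: YES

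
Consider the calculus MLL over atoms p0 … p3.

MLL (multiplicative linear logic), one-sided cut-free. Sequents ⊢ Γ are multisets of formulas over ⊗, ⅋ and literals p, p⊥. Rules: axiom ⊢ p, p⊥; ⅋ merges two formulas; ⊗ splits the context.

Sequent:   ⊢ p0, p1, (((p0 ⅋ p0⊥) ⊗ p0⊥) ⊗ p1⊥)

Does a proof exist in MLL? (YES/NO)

Proof tree:
[⊗]  ⊢ p0, p1, (((p0 ⅋ p0⊥) ⊗ p0⊥) ⊗ p1⊥)
  [⊗]  ⊢ p0, ((p0 ⅋ p0⊥) ⊗ p0⊥)
    [⅋]  ⊢ (p0 ⅋ p0⊥)
      [Ax]  ⊢ p0, p0⊥
    [Ax]  ⊢ p0, p0⊥
  [Ax]  ⊢ p1, p1⊥

Result: YES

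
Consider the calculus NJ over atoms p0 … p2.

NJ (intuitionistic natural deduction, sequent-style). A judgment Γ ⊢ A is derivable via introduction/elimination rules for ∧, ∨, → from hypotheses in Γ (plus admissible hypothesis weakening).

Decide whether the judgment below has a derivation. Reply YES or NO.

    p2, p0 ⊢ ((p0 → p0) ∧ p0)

Proof tree:
[∧I] p2, p0 ⊢ ((p0 → p0) ∧ p0)
  [→I]  ⊢ (p0 → p0)
    [Ax] p0 ⊢ p0
  [Wk] p0, p2 ⊢ p0
    [Ax] p0 ⊢ p0

Result: YES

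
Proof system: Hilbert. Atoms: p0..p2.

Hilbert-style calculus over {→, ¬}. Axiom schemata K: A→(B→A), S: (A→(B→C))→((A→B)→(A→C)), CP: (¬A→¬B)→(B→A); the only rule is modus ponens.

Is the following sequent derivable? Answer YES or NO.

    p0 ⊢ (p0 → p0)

Derivation trace:
[MP] p0 ⊢ (p0 → p0)
  [MP]  ⊢ ((p0 → p0) → (p0 → p0))
    [S]  ⊢ ((p0 → (p0 → p0)) → ((p0 → p0) → (p0 → p0)))
    [K]  ⊢ (p0 → (p0 → p0))
  [MP] p0 ⊢ (p0 → p0)
    [K]  ⊢ (p0 → (p0 → p0))
    [Hyp] p0 ⊢ p0

Result: YES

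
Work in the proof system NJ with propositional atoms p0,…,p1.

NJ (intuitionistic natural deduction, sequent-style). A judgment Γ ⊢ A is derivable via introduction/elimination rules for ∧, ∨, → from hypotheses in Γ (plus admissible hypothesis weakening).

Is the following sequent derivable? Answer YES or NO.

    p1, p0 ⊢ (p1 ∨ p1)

Proof tree:
[Wk] p1, p0 ⊢ (p1 ∨ p1)
  [∨I₂] p1 ⊢ (p1 ∨ p1)
    [Ax] p1 ⊢ p1

Result: YES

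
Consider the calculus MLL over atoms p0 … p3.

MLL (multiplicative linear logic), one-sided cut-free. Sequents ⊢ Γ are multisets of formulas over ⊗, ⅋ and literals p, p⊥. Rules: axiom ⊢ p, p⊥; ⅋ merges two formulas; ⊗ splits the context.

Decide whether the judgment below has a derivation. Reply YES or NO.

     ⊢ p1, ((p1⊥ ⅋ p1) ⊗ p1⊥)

Proof tree:
[⊗]  ⊢ p1, ((p1⊥ ⅋ p1) ⊗ p1⊥)
  [⅋]  ⊢ (p1⊥ ⅋ p1)
    [Ax]  ⊢ p1, p1⊥
  [Ax]  ⊢ p1, p1⊥

Result: YES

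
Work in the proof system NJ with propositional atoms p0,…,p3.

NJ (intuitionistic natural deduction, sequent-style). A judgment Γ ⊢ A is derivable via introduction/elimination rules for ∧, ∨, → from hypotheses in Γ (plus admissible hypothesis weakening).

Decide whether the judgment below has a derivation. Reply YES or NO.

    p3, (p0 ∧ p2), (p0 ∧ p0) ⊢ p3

Derivation (root first):
[Wk] p3, (p0 ∧ p2), (p0 ∧ p0) ⊢ p3
  [Wk] p3, (p0 ∧ p2) ⊢ p3
    [Ax] p3 ⊢ p3

Result: YES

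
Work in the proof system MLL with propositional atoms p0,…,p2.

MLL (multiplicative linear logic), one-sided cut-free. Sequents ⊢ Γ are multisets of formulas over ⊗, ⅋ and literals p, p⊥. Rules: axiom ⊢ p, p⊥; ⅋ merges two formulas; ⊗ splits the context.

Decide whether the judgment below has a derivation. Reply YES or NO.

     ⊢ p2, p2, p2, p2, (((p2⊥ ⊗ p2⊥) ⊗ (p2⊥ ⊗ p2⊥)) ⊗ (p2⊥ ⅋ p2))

Derivation (root first):
[⊗]  ⊢ p2, p2, p2, p2, (((p2⊥ ⊗ p2⊥) ⊗ (p2⊥ ⊗ p2⊥)) ⊗ (p2⊥ ⅋ p2))
  [⊗]  ⊢ p2, p2, p2, p2, ((p2⊥ ⊗ p2⊥) ⊗ (p2⊥ ⊗ p2⊥))
    [⊗]  ⊢ p2, p2, (p2⊥ ⊗ p2⊥)
      [Ax]  ⊢ p2, p2⊥
      [Ax]  ⊢ p2, p2⊥
    [⊗]  ⊢ p2, p2, (p2⊥ ⊗ p2⊥)
      [Ax]  ⊢ p2, p2⊥
      [Ax]  ⊢ p2, p2⊥
  [⅋]  ⊢ (p2⊥ ⅋ p2)
    [Ax]  ⊢ p2, p2⊥

Result: YES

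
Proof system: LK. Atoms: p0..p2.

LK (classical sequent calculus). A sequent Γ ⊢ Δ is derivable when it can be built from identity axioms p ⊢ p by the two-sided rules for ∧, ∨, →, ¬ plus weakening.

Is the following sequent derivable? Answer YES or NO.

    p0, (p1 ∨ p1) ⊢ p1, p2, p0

Derivation (root first):
[∨L] p0, (p1 ∨ p1) ⊢ p1, p2, p0
  [Ax] p1 ⊢ p1
  [WR] p0, p1 ⊢ p0, p2
    [WL] p0, p1 ⊢ p0
      [Ax] p0 ⊢ p0

Result: YES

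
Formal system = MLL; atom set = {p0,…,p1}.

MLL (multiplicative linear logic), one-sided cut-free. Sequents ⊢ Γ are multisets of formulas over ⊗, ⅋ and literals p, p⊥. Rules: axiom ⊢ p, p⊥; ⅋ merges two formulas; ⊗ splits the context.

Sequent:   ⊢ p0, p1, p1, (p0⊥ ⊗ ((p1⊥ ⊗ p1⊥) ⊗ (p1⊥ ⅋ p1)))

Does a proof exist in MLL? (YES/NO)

Derivation (root first):
[⊗]  ⊢ p0, p1, p1, (p0⊥ ⊗ ((p1⊥ ⊗ p1⊥) ⊗ (p1⊥ ⅋ p1)))
  [Ax]  ⊢ p0, p0⊥
  [⊗]  ⊢ p1, p1, ((p1⊥ ⊗ p1⊥) ⊗ (p1⊥ ⅋ p1))
    [⊗]  ⊢ p1, p1, (p1⊥ ⊗ p1⊥)
      [Ax]  ⊢ p1, p1⊥
      [Ax]  ⊢ p1, p1⊥
    [⅋]  ⊢ (p1⊥ ⅋ p1)
      [Ax]  ⊢ p1, p1⊥

Result: YES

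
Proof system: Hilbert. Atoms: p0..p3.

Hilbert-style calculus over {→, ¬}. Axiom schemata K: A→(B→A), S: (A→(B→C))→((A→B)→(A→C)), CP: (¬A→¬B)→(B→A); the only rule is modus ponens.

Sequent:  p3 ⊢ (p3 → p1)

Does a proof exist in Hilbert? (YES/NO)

Truth-table refutation:
  v=0000: Γ:[p3=F] Δ:[(p3 → p1)=T] refutes=False
  v=0001: Γ:[p3=T] Δ:[(p3 → p1)=F] refutes=True  ← countermodel

Result: NO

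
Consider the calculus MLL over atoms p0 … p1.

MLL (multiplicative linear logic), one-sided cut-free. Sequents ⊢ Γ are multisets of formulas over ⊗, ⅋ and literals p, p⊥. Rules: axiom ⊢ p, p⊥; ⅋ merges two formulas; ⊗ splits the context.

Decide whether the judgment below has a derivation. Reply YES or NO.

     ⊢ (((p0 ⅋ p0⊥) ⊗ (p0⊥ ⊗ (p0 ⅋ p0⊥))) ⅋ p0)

Derivation trace:
[⅋]  ⊢ (((p0 ⅋ p0⊥) ⊗ (p0⊥ ⊗ (p0 ⅋ p0⊥))) ⅋ p0)
  [⊗]  ⊢ p0, ((p0 ⅋ p0⊥) ⊗ (p0⊥ ⊗ (p0 ⅋ p0⊥)))
    [⅋]  ⊢ (p0 ⅋ p0⊥)
      [Ax]  ⊢ p0, p0⊥
    [⊗]  ⊢ p0, (p0⊥ ⊗ (p0 ⅋ p0⊥))
      [Ax]  ⊢ p0, p0⊥
      [⅋]  ⊢ (p0 ⅋ p0⊥)
        [Ax]  ⊢ p0, p0⊥

Result: YES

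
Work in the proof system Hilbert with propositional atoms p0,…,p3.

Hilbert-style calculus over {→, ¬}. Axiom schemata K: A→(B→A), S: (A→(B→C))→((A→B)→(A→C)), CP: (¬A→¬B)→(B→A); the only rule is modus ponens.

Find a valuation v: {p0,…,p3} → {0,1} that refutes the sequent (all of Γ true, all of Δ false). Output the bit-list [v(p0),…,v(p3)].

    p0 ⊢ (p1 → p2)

Search for a countermodel by truth-table:
  v=0000: Γ:[p0=F] Δ:[(p1 → p2)=T] refutes=False
  v=0001: Γ:[p0=F] Δ:[(p1 → p2)=T] refutes=False
  v=0010: Γ:[p0=F] Δ:[(p1 → p2)=T] refutes=False
  v=0011: Γ:[p0=F] Δ:[(p1 → p2)=T] refutes=False
  v=0100: Γ:[p0=F] Δ:[(p1 → p2)=F] refutes=False
  v=0101: Γ:[p0=F] Δ:[(p1 → p2)=F] refutes=False
  v=0110: Γ:[p0=F] Δ:[(p1 → p2)=T] refutes=False
  v=0111: Γ:[p0=F] Δ:[(p1 → p2)=T] refutes=False
  v=1000: Γ:[p0=T] Δ:[(p1 → p2)=T] refutes=False
  v=1001: Γ:[p0=T] Δ:[(p1 → p2)=T] refutes=False
  v=1010: Γ:[p0=T] Δ:[(p1 → p2)=T] refutes=False
  v=1011: Γ:[p0=T] Δ:[(p1 → p2)=T] refutes=False
  v=1100: Γ:[p0=T] Δ:[(p1 → p2)=F] refutes=True  ← countermodel

Result: [1, 1, 0, 0]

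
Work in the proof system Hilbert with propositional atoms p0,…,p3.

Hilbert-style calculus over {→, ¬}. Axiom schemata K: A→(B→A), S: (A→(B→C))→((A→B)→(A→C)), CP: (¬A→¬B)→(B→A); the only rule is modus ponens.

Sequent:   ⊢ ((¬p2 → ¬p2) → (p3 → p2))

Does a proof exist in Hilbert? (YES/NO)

Truth-table refutation:
  v=0000: Γ:[] Δ:[((¬p2 → ¬p2) → (p3 → p2))=T] refutes=False
  v=0001: Γ:[] Δ:[((¬p2 → ¬p2) → (p3 → p2))=F] refutes=True  ← countermodel

Result: NO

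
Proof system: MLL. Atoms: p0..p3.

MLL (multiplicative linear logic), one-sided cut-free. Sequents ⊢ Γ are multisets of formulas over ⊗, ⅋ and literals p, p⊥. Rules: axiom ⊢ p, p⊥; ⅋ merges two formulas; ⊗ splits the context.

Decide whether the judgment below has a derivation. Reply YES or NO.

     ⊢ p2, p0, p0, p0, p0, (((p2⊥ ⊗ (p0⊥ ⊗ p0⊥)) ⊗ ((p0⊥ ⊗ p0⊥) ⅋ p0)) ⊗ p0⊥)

Proof tree:
[⊗]  ⊢ p2, p0, p0, p0, p0, (((p2⊥ ⊗ (p0⊥ ⊗ p0⊥)) ⊗ ((p0⊥ ⊗ p0⊥) ⅋ p0)) ⊗ p0⊥)
  [⊗]  ⊢ p2, p0, p0, p0, ((p2⊥ ⊗ (p0⊥ ⊗ p0⊥)) ⊗ ((p0⊥ ⊗ p0⊥) ⅋ p0))
    [⊗]  ⊢ p2, p0, p0, (p2⊥ ⊗ (p0⊥ ⊗ p0⊥))
      [Ax]  ⊢ p2, p2⊥
      [⊗]  ⊢ p0, p0, (p0⊥ ⊗ p0⊥)
        [Ax]  ⊢ p0, p0⊥
        [Ax]  ⊢ p0, p0⊥
    [⅋]  ⊢ p0, ((p0⊥ ⊗ p0⊥) ⅋ p0)
      [⊗]  ⊢ p0, p0, (p0⊥ ⊗ p0⊥)
        [Ax]  ⊢ p0, p0⊥
        [Ax]  ⊢ p0, p0⊥
  [Ax]  ⊢ p0, p0⊥

Result: YES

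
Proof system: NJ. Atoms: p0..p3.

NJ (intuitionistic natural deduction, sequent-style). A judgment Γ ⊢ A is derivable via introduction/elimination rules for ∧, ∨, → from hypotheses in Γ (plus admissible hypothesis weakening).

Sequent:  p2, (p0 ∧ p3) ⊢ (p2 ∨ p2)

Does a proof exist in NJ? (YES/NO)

Derivation (root first):
[Wk] p2, (p0 ∧ p3) ⊢ (p2 ∨ p2)
  [∨I₁] p2 ⊢ (p2 ∨ p2)
    [Ax] p2 ⊢ p2

Result: YES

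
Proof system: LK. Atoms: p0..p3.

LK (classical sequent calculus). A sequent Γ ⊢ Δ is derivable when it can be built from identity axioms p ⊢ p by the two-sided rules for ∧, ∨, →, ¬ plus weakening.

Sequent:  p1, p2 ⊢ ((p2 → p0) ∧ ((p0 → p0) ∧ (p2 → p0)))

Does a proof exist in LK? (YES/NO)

Search for a countermodel by truth-table:
  v=0000: Γ:[p1=F, p2=F] Δ:[((p2 → p0) ∧ ((p0 → p0) ∧ (p2 → p0)))=T] refutes=False
  v=0001: Γ:[p1=F, p2=F] Δ:[((p2 → p0) ∧ ((p0 → p0) ∧ (p2 → p0)))=T] refutes=False
  v=0010: Γ:[p1=F, p2=T] Δ:[((p2 → p0) ∧ ((p0 → p0) ∧ (p2 → p0)))=F] refutes=False
  v=0011: Γ:[p1=F, p2=T] Δ:[((p2 → p0) ∧ ((p0 → p0) ∧ (p2 → p0)))=F] refutes=False
  v=0100: Γ:[p1=T, p2=F] Δ:[((p2 → p0) ∧ ((p0 → p0) ∧ (p2 → p0)))=T] refutes=False
  v=0101: Γ:[p1=T, p2=F] Δ:[((p2 → p0) ∧ ((p0 → p0) ∧ (p2 → p0)))=T] refutes=False
  v=0110: Γ:[p1=T, p2=T] Δ:[((p2 → p0) ∧ ((p0 → p0) ∧ (p2 → p0)))=F] refutes=True  ← countermodel

Result: NO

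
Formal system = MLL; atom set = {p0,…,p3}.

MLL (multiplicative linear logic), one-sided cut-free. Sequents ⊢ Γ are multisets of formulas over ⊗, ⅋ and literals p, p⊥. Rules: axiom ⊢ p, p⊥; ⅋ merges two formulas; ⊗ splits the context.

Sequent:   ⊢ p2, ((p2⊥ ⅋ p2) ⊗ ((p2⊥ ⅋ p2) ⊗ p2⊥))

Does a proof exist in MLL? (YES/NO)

Derivation trace:
[⊗]  ⊢ p2, ((p2⊥ ⅋ p2) ⊗ ((p2⊥ ⅋ p2) ⊗ p2⊥))
  [⅋]  ⊢ (p2⊥ ⅋ p2)
    [Ax]  ⊢ p2, p2⊥
  [⊗]  ⊢ p2, ((p2⊥ ⅋ p2) ⊗ p2⊥)
    [⅋]  ⊢ (p2⊥ ⅋ p2)
      [Ax]  ⊢ p2, p2⊥
    [Ax]  ⊢ p2, p2⊥

Result: YES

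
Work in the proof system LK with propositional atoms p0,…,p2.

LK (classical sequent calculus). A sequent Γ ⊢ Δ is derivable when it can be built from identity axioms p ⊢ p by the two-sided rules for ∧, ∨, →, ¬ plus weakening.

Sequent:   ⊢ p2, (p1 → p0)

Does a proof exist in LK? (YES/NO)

Truth-table refutation:
  v=000: Γ:[] Δ:[p2=F, (p1 → p0)=T] refutes=False
  v=001: Γ:[] Δ:[p2=T, (p1 → p0)=T] refutes=False
  v=010: Γ:[] Δ:[p2=F, (p1 → p0)=F] refutes=True  ← countermodel

Result: NO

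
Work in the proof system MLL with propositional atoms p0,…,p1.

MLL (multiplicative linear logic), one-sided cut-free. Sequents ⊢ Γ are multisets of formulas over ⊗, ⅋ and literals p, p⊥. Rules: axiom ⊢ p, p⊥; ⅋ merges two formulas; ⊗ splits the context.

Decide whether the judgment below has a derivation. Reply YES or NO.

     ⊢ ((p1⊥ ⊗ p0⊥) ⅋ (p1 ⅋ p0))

Derivation trace:
[⅋]  ⊢ ((p1⊥ ⊗ p0⊥) ⅋ (p1 ⅋ p0))
  [⅋]  ⊢ (p1⊥ ⊗ p0⊥), (p1 ⅋ p0)
    [⊗]  ⊢ p1, p0, (p1⊥ ⊗ p0⊥)
      [Ax]  ⊢ p1, p1⊥
      [Ax]  ⊢ p0, p0⊥

Result: YES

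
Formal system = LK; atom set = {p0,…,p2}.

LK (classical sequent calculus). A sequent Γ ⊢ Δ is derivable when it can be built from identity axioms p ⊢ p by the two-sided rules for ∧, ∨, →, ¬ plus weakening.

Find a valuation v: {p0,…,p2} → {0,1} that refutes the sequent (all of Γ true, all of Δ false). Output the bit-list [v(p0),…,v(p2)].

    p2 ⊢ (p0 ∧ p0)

Enumerate valuations to refute Γ ⊢ Δ:
  v=000: Γ:[p2=F] Δ:[(p0 ∧ p0)=F] refutes=False
  v=001: Γ:[p2=T] Δ:[(p0 ∧ p0)=F] refutes=True  ← countermodel

Result: [0, 0, 1]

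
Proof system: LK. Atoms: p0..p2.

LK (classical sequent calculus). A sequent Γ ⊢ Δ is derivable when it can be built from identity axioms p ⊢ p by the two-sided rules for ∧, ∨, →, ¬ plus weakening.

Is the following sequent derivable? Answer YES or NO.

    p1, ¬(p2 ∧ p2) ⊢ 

Truth-table refutation:
  v=000: Γ:[p1=F, ¬(p2 ∧ p2)=T] Δ:[] refutes=False
  v=001: Γ:[p1=F, ¬(p2 ∧ p2)=F] Δ:[] refutes=False
  v=010: Γ:[p1=T, ¬(p2 ∧ p2)=T] Δ:[] refutes=True  ← countermodel

Result: NO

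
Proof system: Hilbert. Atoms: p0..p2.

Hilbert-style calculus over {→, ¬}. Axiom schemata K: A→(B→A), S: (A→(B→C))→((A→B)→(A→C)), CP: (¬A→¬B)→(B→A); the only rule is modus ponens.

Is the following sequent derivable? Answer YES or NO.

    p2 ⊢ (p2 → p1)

Search for a countermodel by truth-table:
  v=000: Γ:[p2=F] Δ:[(p2 → p1)=T] refutes=False
  v=001: Γ:[p2=T] Δ:[(p2 → p1)=F] refutes=True  ← countermodel

Result: NO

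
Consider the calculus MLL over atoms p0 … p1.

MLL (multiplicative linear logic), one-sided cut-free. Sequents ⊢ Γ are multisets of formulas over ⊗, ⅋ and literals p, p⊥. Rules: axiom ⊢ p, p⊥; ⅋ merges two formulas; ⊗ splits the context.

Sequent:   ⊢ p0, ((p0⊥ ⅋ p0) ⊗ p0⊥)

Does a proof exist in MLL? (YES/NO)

Proof tree:
[⊗]  ⊢ p0, ((p0⊥ ⅋ p0) ⊗ p0⊥)
  [⅋]  ⊢ (p0⊥ ⅋ p0)
    [Ax]  ⊢ p0, p0⊥
  [Ax]  ⊢ p0, p0⊥

Result: YES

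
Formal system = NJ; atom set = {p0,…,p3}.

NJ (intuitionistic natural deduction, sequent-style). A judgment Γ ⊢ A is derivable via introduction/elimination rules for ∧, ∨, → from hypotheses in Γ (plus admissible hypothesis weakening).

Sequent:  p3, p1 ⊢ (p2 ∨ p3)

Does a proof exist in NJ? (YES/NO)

Derivation trace:
[∨I₂] p3, p1 ⊢ (p2 ∨ p3)
  [Wk] p3, p1 ⊢ p3
    [Ax] p3 ⊢ p3

Result: YES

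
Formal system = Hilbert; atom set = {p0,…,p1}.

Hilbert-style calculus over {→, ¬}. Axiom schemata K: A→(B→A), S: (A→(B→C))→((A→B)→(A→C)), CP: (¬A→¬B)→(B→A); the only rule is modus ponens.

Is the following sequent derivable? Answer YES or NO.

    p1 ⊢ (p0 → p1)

Derivation trace:
[MP] p1 ⊢ (p0 → p1)
  [K]  ⊢ (p1 → (p0 → p1))
  [MP] p1 ⊢ p1
    [MP] p1 ⊢ (p1 → p1)
      [K]  ⊢ (p1 → (p1 → p1))
      [Hyp] p1 ⊢ p1
    [Hyp] p1 ⊢ p1

Result: YES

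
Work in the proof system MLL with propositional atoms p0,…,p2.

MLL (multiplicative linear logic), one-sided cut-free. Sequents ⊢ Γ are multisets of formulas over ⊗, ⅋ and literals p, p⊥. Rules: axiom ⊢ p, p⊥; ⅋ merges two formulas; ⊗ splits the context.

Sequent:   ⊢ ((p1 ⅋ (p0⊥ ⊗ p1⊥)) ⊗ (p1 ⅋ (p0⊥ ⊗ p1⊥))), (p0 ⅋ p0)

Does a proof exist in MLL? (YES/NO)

Proof tree:
[⅋]  ⊢ ((p1 ⅋ (p0⊥ ⊗ p1⊥)) ⊗ (p1 ⅋ (p0⊥ ⊗ p1⊥))), (p0 ⅋ p0)
  [⊗]  ⊢ p0, p0, ((p1 ⅋ (p0⊥ ⊗ p1⊥)) ⊗ (p1 ⅋ (p0⊥ ⊗ p1⊥)))
    [⅋]  ⊢ p0, (p1 ⅋ (p0⊥ ⊗ p1⊥))
      [⊗]  ⊢ p0, p1, (p0⊥ ⊗ p1⊥)
        [Ax]  ⊢ p0, p0⊥
        [Ax]  ⊢ p1, p1⊥
    [⅋]  ⊢ p0, (p1 ⅋ (p0⊥ ⊗ p1⊥))
      [⊗]  ⊢ p0, p1, (p0⊥ ⊗ p1⊥)
        [Ax]  ⊢ p0, p0⊥
        [Ax]  ⊢ p1, p1⊥

Result: YES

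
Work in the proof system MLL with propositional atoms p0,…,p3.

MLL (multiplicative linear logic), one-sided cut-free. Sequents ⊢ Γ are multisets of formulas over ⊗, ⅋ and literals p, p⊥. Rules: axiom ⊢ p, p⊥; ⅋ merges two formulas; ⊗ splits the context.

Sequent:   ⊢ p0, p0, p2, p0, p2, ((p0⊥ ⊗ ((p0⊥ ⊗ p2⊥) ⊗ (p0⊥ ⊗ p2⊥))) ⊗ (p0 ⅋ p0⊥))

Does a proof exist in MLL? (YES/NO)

Proof tree:
[⊗]  ⊢ p0, p0, p2, p0, p2, ((p0⊥ ⊗ ((p0⊥ ⊗ p2⊥) ⊗ (p0⊥ ⊗ p2⊥))) ⊗ (p0 ⅋ p0⊥))
  [⊗]  ⊢ p0, p0, p2, p0, p2, (p0⊥ ⊗ ((p0⊥ ⊗ p2⊥) ⊗ (p0⊥ ⊗ p2⊥)))
    [Ax]  ⊢ p0, p0⊥
    [⊗]  ⊢ p0, p2, p0, p2, ((p0⊥ ⊗ p2⊥) ⊗ (p0⊥ ⊗ p2⊥))
      [⊗]  ⊢ p0, p2, (p0⊥ ⊗ p2⊥)
        [Ax]  ⊢ p0, p0⊥
        [Ax]  ⊢ p2, p2⊥
      [⊗]  ⊢ p0, p2, (p0⊥ ⊗ p2⊥)
        [Ax]  ⊢ p0, p0⊥
        [Ax]  ⊢ p2, p2⊥
  [⅋]  ⊢ (p0 ⅋ p0⊥)
    [Ax]  ⊢ p0, p0⊥

Result: YES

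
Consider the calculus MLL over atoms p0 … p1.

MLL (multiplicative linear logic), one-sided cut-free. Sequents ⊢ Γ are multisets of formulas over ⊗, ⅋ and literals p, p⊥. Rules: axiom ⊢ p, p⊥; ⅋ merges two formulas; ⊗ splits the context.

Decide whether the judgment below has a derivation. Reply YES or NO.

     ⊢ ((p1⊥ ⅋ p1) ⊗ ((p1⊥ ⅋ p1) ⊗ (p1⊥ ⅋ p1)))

Proof tree:
[⊗]  ⊢ ((p1⊥ ⅋ p1) ⊗ ((p1⊥ ⅋ p1) ⊗ (p1⊥ ⅋ p1)))
  [⅋]  ⊢ (p1⊥ ⅋ p1)
    [Ax]  ⊢ p1, p1⊥
  [⊗]  ⊢ ((p1⊥ ⅋ p1) ⊗ (p1⊥ ⅋ p1))
    [⅋]  ⊢ (p1⊥ ⅋ p1)
      [Ax]  ⊢ p1, p1⊥
    [⅋]  ⊢ (p1⊥ ⅋ p1)
      [Ax]  ⊢ p1, p1⊥

Result: YES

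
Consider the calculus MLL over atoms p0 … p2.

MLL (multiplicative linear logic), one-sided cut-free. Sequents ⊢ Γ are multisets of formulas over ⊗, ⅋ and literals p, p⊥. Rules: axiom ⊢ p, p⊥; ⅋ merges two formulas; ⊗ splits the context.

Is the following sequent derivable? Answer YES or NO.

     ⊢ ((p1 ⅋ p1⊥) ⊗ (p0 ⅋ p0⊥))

Derivation (root first):
[⊗]  ⊢ ((p1 ⅋ p1⊥) ⊗ (p0 ⅋ p0⊥))
  [⅋]  ⊢ (p1 ⅋ p1⊥)
    [Ax]  ⊢ p1, p1⊥
  [⅋]  ⊢ (p0 ⅋ p0⊥)
    [Ax]  ⊢ p0, p0⊥

Result: YES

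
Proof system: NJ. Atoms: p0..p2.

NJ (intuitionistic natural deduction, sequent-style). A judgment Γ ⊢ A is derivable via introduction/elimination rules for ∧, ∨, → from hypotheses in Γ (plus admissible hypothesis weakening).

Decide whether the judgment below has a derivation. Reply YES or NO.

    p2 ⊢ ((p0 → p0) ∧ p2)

Proof tree:
[∧I] p2 ⊢ ((p0 → p0) ∧ p2)
  [→I]  ⊢ (p0 → p0)
    [Ax] p0 ⊢ p0
  [Ax] p2 ⊢ p2

Result: YES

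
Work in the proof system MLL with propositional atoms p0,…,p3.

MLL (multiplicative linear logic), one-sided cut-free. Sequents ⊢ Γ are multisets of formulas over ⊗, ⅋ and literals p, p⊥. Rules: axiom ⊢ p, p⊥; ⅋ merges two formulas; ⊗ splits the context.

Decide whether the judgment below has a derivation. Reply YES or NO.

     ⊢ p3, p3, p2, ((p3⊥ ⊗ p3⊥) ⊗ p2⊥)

Proof tree:
[⊗]  ⊢ p3, p3, p2, ((p3⊥ ⊗ p3⊥) ⊗ p2⊥)
  [⊗]  ⊢ p3, p3, (p3⊥ ⊗ p3⊥)
    [Ax]  ⊢ p3, p3⊥
    [Ax]  ⊢ p3, p3⊥
  [Ax]  ⊢ p2, p2⊥

Result: YES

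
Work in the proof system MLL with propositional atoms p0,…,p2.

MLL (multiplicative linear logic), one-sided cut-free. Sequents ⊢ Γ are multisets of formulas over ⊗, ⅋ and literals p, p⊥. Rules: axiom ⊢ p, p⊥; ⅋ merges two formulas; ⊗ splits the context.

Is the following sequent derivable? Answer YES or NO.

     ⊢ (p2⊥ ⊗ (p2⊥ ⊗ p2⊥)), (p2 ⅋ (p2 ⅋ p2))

Proof tree:
[⅋]  ⊢ (p2⊥ ⊗ (p2⊥ ⊗ p2⊥)), (p2 ⅋ (p2 ⅋ p2))
  [⅋]  ⊢ p2, (p2⊥ ⊗ (p2⊥ ⊗ p2⊥)), (p2 ⅋ p2)
    [⊗]  ⊢ p2, p2, p2, (p2⊥ ⊗ (p2⊥ ⊗ p2⊥))
      [Ax]  ⊢ p2, p2⊥
      [⊗]  ⊢ p2, p2, (p2⊥ ⊗ p2⊥)
        [Ax]  ⊢ p2, p2⊥
        [Ax]  ⊢ p2, p2⊥

Result: YES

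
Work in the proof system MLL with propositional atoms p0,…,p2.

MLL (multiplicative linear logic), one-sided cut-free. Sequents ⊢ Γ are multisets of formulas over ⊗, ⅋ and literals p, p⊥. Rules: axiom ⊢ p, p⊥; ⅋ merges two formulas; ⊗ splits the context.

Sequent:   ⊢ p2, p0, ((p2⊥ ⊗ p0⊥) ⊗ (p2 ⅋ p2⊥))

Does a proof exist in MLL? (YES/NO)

Proof tree:
[⊗]  ⊢ p2, p0, ((p2⊥ ⊗ p0⊥) ⊗ (p2 ⅋ p2⊥))
  [⊗]  ⊢ p2, p0, (p2⊥ ⊗ p0⊥)
    [Ax]  ⊢ p2, p2⊥
    [Ax]  ⊢ p0, p0⊥
  [⅋]  ⊢ (p2 ⅋ p2⊥)
    [Ax]  ⊢ p2, p2⊥

Result: YES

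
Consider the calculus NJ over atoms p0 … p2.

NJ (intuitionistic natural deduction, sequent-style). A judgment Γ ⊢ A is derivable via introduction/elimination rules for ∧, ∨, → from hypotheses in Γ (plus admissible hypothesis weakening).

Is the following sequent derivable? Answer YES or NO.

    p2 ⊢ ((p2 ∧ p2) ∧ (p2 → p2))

Proof tree:
[∧I] p2 ⊢ ((p2 ∧ p2) ∧ (p2 → p2))
  [∧I] p2 ⊢ (p2 ∧ p2)
    [Ax] p2 ⊢ p2
    [Ax] p2 ⊢ p2
  [→I]  ⊢ (p2 → p2)
    [Ax] p2 ⊢ p2

Result: YES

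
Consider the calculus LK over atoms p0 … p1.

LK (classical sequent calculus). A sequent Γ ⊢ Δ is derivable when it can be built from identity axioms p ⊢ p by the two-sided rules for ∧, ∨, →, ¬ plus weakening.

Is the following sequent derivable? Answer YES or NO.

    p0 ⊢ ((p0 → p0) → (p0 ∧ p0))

Derivation trace:
[→R] p0 ⊢ ((p0 → p0) → (p0 ∧ p0))
  [∧R] (p0 → p0), p0 ⊢ (p0 ∧ p0)
    [Ax] p0 ⊢ p0
    [→L] p0, (p0 → p0) ⊢ p0
      [WL] p0, p0 ⊢ p0
        [Ax] p0 ⊢ p0
      [WL] p0, p0 ⊢ p0
        [Ax] p0 ⊢ p0

Result: YES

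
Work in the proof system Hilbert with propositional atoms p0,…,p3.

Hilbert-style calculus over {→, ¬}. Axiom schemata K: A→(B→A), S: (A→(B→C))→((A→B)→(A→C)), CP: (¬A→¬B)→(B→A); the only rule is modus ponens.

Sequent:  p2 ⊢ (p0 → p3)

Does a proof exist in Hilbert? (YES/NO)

Enumerate valuations to refute Γ ⊢ Δ:
  v=0000: Γ:[p2=F] Δ:[(p0 → p3)=T] refutes=False
  v=0001: Γ:[p2=F] Δ:[(p0 → p3)=T] refutes=False
  v=0010: Γ:[p2=T] Δ:[(p0 → p3)=T] refutes=False
  v=0011: Γ:[p2=T] Δ:[(p0 → p3)=T] refutes=False
  v=0100: Γ:[p2=F] Δ:[(p0 → p3)=T] refutes=False
  v=0101: Γ:[p2=F] Δ:[(p0 → p3)=T] refutes=False
  v=0110: Γ:[p2=T] Δ:[(p0 → p3)=T] refutes=False
  v=0111: Γ:[p2=T] Δ:[(p0 → p3)=T] refutes=False
  v=1000: Γ:[p2=F] Δ:[(p0 → p3)=F] refutes=False
  v=1001: Γ:[p2=F] Δ:[(p0 → p3)=T] refutes=False
  v=1010: Γ:[p2=T] Δ:[(p0 → p3)=F] refutes=True  ← countermodel

Result: NO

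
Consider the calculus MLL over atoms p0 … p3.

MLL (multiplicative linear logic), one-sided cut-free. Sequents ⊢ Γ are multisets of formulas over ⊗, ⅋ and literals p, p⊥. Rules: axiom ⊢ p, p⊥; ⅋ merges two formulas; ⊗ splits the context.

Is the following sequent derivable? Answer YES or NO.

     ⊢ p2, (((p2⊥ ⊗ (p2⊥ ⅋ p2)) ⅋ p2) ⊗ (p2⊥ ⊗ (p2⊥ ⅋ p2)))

Derivation (root first):
[⊗]  ⊢ p2, (((p2⊥ ⊗ (p2⊥ ⅋ p2)) ⅋ p2) ⊗ (p2⊥ ⊗ (p2⊥ ⅋ p2)))
  [⅋]  ⊢ ((p2⊥ ⊗ (p2⊥ ⅋ p2)) ⅋ p2)
    [⊗]  ⊢ p2, (p2⊥ ⊗ (p2⊥ ⅋ p2))
      [Ax]  ⊢ p2, p2⊥
      [⅋]  ⊢ (p2⊥ ⅋ p2)
        [Ax]  ⊢ p2, p2⊥
  [⊗]  ⊢ p2, (p2⊥ ⊗ (p2⊥ ⅋ p2))
    [Ax]  ⊢ p2, p2⊥
    [⅋]  ⊢ (p2⊥ ⅋ p2)
      [Ax]  ⊢ p2, p2⊥

Result: YES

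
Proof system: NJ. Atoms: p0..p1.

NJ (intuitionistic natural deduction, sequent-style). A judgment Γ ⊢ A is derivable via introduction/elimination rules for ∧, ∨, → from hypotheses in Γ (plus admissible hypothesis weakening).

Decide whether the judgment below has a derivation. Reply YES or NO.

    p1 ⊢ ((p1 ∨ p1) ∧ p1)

Derivation (root first):
[∧I] p1 ⊢ ((p1 ∨ p1) ∧ p1)
  [∨I₁] p1 ⊢ (p1 ∨ p1)
    [Ax] p1 ⊢ p1
  [Ax] p1 ⊢ p1

Result: YES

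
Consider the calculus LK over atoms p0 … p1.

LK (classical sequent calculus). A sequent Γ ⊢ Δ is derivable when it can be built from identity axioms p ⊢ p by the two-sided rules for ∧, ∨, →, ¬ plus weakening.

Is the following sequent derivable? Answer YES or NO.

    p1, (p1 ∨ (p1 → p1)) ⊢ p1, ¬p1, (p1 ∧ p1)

Derivation trace:
[∨L] p1, (p1 ∨ (p1 → p1)) ⊢ p1, ¬p1, (p1 ∧ p1)
  [¬R] p1 ⊢ p1, ¬p1
    [WL] p1, p1 ⊢ p1
      [Ax] p1 ⊢ p1
  [→L] p1, (p1 → p1) ⊢ (p1 ∧ p1)
    [WL] p1, p1 ⊢ p1
      [Ax] p1 ⊢ p1
    [∧R] p1 ⊢ (p1 ∧ p1)
      [Ax] p1 ⊢ p1
      [WL] p1, p1 ⊢ p1
        [Ax] p1 ⊢ p1

Result: YES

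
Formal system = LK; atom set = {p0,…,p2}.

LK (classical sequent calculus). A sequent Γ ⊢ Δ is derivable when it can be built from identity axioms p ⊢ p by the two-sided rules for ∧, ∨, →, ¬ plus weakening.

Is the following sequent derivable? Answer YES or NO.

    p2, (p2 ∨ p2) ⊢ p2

Proof tree:
[∨L] p2, (p2 ∨ p2) ⊢ p2
  [WL] p2, p2 ⊢ p2
    [Ax] p2 ⊢ p2
  [Ax] p2 ⊢ p2

Result: YES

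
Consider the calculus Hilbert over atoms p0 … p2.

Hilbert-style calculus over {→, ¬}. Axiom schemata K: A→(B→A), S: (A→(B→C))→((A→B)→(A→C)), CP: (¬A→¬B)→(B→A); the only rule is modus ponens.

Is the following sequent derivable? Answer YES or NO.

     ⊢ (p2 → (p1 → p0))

Enumerate valuations to refute Γ ⊢ Δ:
  v=000: Γ:[] Δ:[(p2 → (p1 → p0))=T] refutes=False
  v=001: Γ:[] Δ:[(p2 → (p1 → p0))=T] refutes=False
  v=010: Γ:[] Δ:[(p2 → (p1 → p0))=T] refutes=False
  v=011: Γ:[] Δ:[(p2 → (p1 → p0))=F] refutes=True  ← countermodel

Result: NO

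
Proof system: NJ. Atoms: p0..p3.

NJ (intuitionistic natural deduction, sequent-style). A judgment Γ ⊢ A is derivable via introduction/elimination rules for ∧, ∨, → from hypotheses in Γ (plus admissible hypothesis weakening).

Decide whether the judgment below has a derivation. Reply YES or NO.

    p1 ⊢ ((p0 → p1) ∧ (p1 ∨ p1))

Proof tree:
[∧I] p1 ⊢ ((p0 → p1) ∧ (p1 ∨ p1))
  [→I] p1 ⊢ (p0 → p1)
    [Wk] p1, p0 ⊢ p1
      [Ax] p1 ⊢ p1
  [∨I₂] p1 ⊢ (p1 ∨ p1)
    [Ax] p1 ⊢ p1

Result: YES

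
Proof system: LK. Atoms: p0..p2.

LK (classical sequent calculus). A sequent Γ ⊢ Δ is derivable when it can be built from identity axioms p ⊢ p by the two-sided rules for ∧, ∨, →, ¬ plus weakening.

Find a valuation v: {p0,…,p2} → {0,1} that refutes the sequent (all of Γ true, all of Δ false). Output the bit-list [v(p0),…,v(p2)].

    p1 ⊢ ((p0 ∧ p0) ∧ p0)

Truth-table refutation:
  v=000: Γ:[p1=F] Δ:[((p0 ∧ p0) ∧ p0)=F] refutes=False
  v=001: Γ:[p1=F] Δ:[((p0 ∧ p0) ∧ p0)=F] refutes=False
  v=010: Γ:[p1=T] Δ:[((p0 ∧ p0) ∧ p0)=F] refutes=True  ← countermodel

Result: [0, 1, 0]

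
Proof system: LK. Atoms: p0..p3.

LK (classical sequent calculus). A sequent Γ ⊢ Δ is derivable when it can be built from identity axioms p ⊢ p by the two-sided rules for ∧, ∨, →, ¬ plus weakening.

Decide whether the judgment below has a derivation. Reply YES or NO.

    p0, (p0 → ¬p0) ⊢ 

Derivation trace:
[→L] p0, (p0 → ¬p0) ⊢ 
  [Ax] p0 ⊢ p0
  [¬L] p0, ¬p0 ⊢ 
    [Ax] p0 ⊢ p0

Result: YES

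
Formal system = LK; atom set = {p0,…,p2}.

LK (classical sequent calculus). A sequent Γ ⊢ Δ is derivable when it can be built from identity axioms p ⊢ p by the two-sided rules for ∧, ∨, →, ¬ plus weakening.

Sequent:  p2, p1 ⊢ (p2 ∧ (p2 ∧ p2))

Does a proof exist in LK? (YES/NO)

Derivation trace:
[WL] p2, p1 ⊢ (p2 ∧ (p2 ∧ p2))
  [∧R] p2 ⊢ (p2 ∧ (p2 ∧ p2))
    [Ax] p2 ⊢ p2
    [∧R] p2 ⊢ (p2 ∧ p2)
      [Ax] p2 ⊢ p2
      [Ax] p2 ⊢ p2

Result: YES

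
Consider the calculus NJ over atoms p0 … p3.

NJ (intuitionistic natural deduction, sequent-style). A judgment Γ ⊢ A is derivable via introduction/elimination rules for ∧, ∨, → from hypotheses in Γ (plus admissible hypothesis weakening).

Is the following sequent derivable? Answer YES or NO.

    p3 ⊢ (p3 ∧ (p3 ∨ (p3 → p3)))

Proof tree:
[∧I] p3 ⊢ (p3 ∧ (p3 ∨ (p3 → p3)))
  [Ax] p3 ⊢ p3
  [∨I₂]  ⊢ (p3 ∨ (p3 → p3))
    [→I]  ⊢ (p3 → p3)
      [Ax] p3 ⊢ p3

Result: YES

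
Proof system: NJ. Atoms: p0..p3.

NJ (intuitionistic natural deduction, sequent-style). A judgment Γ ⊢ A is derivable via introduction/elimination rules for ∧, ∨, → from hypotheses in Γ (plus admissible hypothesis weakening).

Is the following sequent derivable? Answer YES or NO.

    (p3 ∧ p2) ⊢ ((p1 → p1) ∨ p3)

Proof tree:
[∨I₁] (p3 ∧ p2) ⊢ ((p1 → p1) ∨ p3)
  [Wk] (p3 ∧ p2) ⊢ (p1 → p1)
    [→I]  ⊢ (p1 → p1)
      [Ax] p1 ⊢ p1

Result: YES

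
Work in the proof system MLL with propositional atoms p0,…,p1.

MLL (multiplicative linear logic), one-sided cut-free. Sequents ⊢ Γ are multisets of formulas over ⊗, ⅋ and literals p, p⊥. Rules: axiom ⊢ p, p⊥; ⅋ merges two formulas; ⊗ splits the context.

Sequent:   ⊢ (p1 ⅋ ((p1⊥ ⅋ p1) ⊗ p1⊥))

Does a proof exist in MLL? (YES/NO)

Derivation trace:
[⅋]  ⊢ (p1 ⅋ ((p1⊥ ⅋ p1) ⊗ p1⊥))
  [⊗]  ⊢ p1, ((p1⊥ ⅋ p1) ⊗ p1⊥)
    [⅋]  ⊢ (p1⊥ ⅋ p1)
      [Ax]  ⊢ p1, p1⊥
    [Ax]  ⊢ p1, p1⊥

Result: YES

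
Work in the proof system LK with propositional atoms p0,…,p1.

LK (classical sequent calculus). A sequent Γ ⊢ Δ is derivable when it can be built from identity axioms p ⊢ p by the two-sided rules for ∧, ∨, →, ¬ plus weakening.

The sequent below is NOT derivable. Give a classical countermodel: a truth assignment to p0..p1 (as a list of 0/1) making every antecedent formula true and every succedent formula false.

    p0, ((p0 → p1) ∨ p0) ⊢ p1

Enumerate valuations to refute Γ ⊢ Δ:
  v=00: Γ:[p0=F, ((p0 → p1) ∨ p0)=T] Δ:[p1=F] refutes=False
  v=01: Γ:[p0=F, ((p0 → p1) ∨ p0)=T] Δ:[p1=T] refutes=False
  v=10: Γ:[p0=T, ((p0 → p1) ∨ p0)=T] Δ:[p1=F] refutes=True  ← countermodel

Result: [1, 0]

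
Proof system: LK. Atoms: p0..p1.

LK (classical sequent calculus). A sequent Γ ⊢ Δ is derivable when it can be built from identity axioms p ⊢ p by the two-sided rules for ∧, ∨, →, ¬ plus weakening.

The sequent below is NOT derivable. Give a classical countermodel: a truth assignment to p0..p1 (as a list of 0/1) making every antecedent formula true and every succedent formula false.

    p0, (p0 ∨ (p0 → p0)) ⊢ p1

Truth-table refutation:
  v=00: Γ:[p0=F, (p0 ∨ (p0 → p0))=T] Δ:[p1=F] refutes=False
  v=01: Γ:[p0=F, (p0 ∨ (p0 → p0))=T] Δ:[p1=T] refutes=False
  v=10: Γ:[p0=T, (p0 ∨ (p0 → p0))=T] Δ:[p1=F] refutes=True  ← countermodel

Result: [1, 0]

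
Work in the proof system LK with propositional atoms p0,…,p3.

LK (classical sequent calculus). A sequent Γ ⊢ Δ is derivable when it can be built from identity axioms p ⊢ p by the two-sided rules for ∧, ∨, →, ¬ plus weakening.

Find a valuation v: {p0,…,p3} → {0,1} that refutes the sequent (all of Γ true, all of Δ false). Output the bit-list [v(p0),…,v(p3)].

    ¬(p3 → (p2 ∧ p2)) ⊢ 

Truth-table refutation:
  v=0000: Γ:[¬(p3 → (p2 ∧ p2))=F] Δ:[] refutes=False
  v=0001: Γ:[¬(p3 → (p2 ∧ p2))=T] Δ:[] refutes=True  ← countermodel

Result: [0, 0, 0, 1]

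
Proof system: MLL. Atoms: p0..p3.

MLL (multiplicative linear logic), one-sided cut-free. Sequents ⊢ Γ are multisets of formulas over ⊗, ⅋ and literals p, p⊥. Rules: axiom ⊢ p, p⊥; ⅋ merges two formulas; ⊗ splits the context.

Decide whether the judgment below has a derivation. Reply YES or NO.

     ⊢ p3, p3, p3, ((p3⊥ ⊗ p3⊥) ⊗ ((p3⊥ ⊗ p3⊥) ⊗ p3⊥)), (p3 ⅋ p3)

Proof tree:
[⅋]  ⊢ p3, p3, p3, ((p3⊥ ⊗ p3⊥) ⊗ ((p3⊥ ⊗ p3⊥) ⊗ p3⊥)), (p3 ⅋ p3)
  [⊗]  ⊢ p3, p3, p3, p3, p3, ((p3⊥ ⊗ p3⊥) ⊗ ((p3⊥ ⊗ p3⊥) ⊗ p3⊥))
    [⊗]  ⊢ p3, p3, (p3⊥ ⊗ p3⊥)
      [Ax]  ⊢ p3, p3⊥
      [Ax]  ⊢ p3, p3⊥
    [⊗]  ⊢ p3, p3, p3, ((p3⊥ ⊗ p3⊥) ⊗ p3⊥)
      [⊗]  ⊢ p3, p3, (p3⊥ ⊗ p3⊥)
        [Ax]  ⊢ p3, p3⊥
        [Ax]  ⊢ p3, p3⊥
      [Ax]  ⊢ p3, p3⊥

Result: YES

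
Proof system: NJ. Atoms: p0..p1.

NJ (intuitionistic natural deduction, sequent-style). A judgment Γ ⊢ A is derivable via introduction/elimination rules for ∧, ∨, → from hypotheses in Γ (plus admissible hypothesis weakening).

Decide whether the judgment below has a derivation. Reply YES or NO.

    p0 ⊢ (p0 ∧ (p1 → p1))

Derivation (root first):
[∧I] p0 ⊢ (p0 ∧ (p1 → p1))
  [Ax] p0 ⊢ p0
  [Wk] p0 ⊢ (p1 → p1)
    [→I]  ⊢ (p1 → p1)
      [Ax] p1 ⊢ p1

Result: YES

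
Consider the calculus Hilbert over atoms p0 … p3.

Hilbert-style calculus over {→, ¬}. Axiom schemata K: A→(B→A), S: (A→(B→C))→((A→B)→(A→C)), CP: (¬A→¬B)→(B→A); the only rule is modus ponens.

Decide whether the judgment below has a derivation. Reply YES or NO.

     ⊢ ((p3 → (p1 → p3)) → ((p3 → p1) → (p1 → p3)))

Enumerate valuations to refute Γ ⊢ Δ:
  v=0000: Γ:[] Δ:[((p3 → (p1 → p3)) → ((p3 → p1) → (p1 → p3)))=T] refutes=False
  v=0001: Γ:[] Δ:[((p3 → (p1 → p3)) → ((p3 → p1) → (p1 → p3)))=T] refutes=False
  v=0010: Γ:[] Δ:[((p3 → (p1 → p3)) → ((p3 → p1) → (p1 → p3)))=T] refutes=False
  v=0011: Γ:[] Δ:[((p3 → (p1 → p3)) → ((p3 → p1) → (p1 → p3)))=T] refutes=False
  v=0100: Γ:[] Δ:[((p3 → (p1 → p3)) → ((p3 → p1) → (p1 → p3)))=F] refutes=True  ← countermodel

Result: NO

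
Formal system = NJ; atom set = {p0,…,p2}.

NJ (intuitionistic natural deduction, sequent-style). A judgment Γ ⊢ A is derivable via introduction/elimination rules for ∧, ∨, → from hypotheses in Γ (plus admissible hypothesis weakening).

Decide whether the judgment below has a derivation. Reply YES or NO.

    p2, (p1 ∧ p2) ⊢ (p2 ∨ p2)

Derivation trace:
[Wk] p2, (p1 ∧ p2) ⊢ (p2 ∨ p2)
  [∨I₁] p2 ⊢ (p2 ∨ p2)
    [Ax] p2 ⊢ p2

Result: YES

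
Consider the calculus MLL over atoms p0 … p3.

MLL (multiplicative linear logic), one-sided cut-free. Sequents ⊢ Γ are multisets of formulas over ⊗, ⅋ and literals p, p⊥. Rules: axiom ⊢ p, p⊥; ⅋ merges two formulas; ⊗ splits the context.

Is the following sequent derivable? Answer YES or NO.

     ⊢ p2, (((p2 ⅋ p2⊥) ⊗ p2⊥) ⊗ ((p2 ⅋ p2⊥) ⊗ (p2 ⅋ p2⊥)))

Derivation trace:
[⊗]  ⊢ p2, (((p2 ⅋ p2⊥) ⊗ p2⊥) ⊗ ((p2 ⅋ p2⊥) ⊗ (p2 ⅋ p2⊥)))
  [⊗]  ⊢ p2, ((p2 ⅋ p2⊥) ⊗ p2⊥)
    [⅋]  ⊢ (p2 ⅋ p2⊥)
      [Ax]  ⊢ p2, p2⊥
    [Ax]  ⊢ p2, p2⊥
  [⊗]  ⊢ ((p2 ⅋ p2⊥) ⊗ (p2 ⅋ p2⊥))
    [⅋]  ⊢ (p2 ⅋ p2⊥)
      [Ax]  ⊢ p2, p2⊥
    [⅋]  ⊢ (p2 ⅋ p2⊥)
      [Ax]  ⊢ p2, p2⊥

Result: YES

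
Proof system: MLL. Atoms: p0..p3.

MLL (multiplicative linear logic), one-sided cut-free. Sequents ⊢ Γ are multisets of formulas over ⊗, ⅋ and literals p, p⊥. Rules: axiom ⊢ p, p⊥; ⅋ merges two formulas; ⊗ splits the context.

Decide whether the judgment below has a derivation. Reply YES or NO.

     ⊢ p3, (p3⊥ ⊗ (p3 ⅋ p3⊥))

Proof tree:
[⊗]  ⊢ p3, (p3⊥ ⊗ (p3 ⅋ p3⊥))
  [Ax]  ⊢ p3, p3⊥
  [⅋]  ⊢ (p3 ⅋ p3⊥)
    [Ax]  ⊢ p3, p3⊥

Result: YES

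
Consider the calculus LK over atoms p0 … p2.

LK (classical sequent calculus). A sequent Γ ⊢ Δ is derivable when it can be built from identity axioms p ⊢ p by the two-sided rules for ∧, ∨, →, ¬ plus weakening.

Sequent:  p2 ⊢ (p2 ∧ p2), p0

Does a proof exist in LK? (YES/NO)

Proof tree:
[WR] p2 ⊢ (p2 ∧ p2), p0
  [∧R] p2 ⊢ (p2 ∧ p2)
    [Ax] p2 ⊢ p2
    [Ax] p2 ⊢ p2

Result: YES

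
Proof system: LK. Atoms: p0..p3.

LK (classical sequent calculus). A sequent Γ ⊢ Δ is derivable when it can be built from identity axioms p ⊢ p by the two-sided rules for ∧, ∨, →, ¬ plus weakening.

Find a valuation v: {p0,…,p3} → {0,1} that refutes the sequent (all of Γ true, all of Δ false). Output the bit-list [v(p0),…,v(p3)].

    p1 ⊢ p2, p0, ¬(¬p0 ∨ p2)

Search for a countermodel by truth-table:
  v=0000: Γ:[p1=F] Δ:[p2=F, p0=F, ¬(¬p0 ∨ p2)=F] refutes=False
  v=0001: Γ:[p1=F] Δ:[p2=F, p0=F, ¬(¬p0 ∨ p2)=F] refutes=False
  v=0010: Γ:[p1=F] Δ:[p2=T, p0=F, ¬(¬p0 ∨ p2)=F] refutes=False
  v=0011: Γ:[p1=F] Δ:[p2=T, p0=F, ¬(¬p0 ∨ p2)=F] refutes=False
  v=0100: Γ:[p1=T] Δ:[p2=F, p0=F, ¬(¬p0 ∨ p2)=F] refutes=True  ← countermodel

Result: [0, 1, 0, 0]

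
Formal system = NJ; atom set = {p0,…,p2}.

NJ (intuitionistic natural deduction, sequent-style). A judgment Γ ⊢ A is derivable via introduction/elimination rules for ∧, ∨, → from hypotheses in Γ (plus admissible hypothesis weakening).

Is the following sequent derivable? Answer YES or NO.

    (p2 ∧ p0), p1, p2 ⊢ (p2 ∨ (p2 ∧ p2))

Derivation (root first):
[∨I₂] (p2 ∧ p0), p1, p2 ⊢ (p2 ∨ (p2 ∧ p2))
  [∧I] (p2 ∧ p0), p1, p2 ⊢ (p2 ∧ p2)
    [Wk] p2, (p2 ∧ p0), p1 ⊢ p2
      [Wk] p2, (p2 ∧ p0) ⊢ p2
        [Ax] p2 ⊢ p2
    [Ax] p2 ⊢ p2

Result: YES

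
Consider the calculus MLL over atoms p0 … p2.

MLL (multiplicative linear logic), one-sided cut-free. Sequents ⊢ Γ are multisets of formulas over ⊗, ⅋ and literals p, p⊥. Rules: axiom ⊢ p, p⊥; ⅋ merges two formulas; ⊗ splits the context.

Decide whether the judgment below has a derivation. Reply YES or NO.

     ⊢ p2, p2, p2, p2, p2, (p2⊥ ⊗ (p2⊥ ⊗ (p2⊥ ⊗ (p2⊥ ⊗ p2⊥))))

Derivation (root first):
[⊗]  ⊢ p2, p2, p2, p2, p2, (p2⊥ ⊗ (p2⊥ ⊗ (p2⊥ ⊗ (p2⊥ ⊗ p2⊥))))
  [Ax]  ⊢ p2, p2⊥
  [⊗]  ⊢ p2, p2, p2, p2, (p2⊥ ⊗ (p2⊥ ⊗ (p2⊥ ⊗ p2⊥)))
    [Ax]  ⊢ p2, p2⊥
    [⊗]  ⊢ p2, p2, p2, (p2⊥ ⊗ (p2⊥ ⊗ p2⊥))
      [Ax]  ⊢ p2, p2⊥
      [⊗]  ⊢ p2, p2, (p2⊥ ⊗ p2⊥)
        [Ax]  ⊢ p2, p2⊥
        [Ax]  ⊢ p2, p2⊥

Result: YES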